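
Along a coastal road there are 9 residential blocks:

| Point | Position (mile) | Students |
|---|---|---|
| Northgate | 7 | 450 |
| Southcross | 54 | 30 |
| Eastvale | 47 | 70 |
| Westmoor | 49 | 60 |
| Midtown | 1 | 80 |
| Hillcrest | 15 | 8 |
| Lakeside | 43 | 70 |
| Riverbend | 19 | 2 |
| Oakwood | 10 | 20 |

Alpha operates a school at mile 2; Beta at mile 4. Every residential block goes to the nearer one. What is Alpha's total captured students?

80

The indifferent point is the midpoint (2+4)/2 = 3; residential blocks left of it (closer to Alpha at 2) go to Alpha, those right go to Beta.
  Midtown at 1 (w=80) → Alpha
  Northgate at 7 (w=450) → Beta
  Oakwood at 10 (w=20) → Beta
  Hillcrest at 15 (w=8) → Beta
  Riverbend at 19 (w=2) → Beta
  Lakeside at 43 (w=70) → Beta
  Eastvale at 47 (w=70) → Beta
  Westmoor at 49 (w=60) → Beta
  Southcross at 54 (w=30) → Beta
Alpha captures 80; Beta captures 710.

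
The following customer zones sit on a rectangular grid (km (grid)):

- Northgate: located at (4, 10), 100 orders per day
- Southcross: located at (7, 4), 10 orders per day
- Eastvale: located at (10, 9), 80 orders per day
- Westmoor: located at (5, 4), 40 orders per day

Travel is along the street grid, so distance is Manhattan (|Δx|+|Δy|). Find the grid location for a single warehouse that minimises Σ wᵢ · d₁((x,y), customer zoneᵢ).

Manhattan distance separates: Σwᵢ(|x−xᵢ|+|y−yᵢ|) = Σwᵢ|x−xᵢ| + Σwᵢ|y−yᵢ|, so x and y are optimised independently as 1-D weighted medians.
Total weight W = 230; half = 115.
x-coordinate, sorted with cumulative weight:
  x=4 (Northgate, w=100) cum 100
  x=5 (Westmoor, w=40) cum 140  ← median
  x=7 (Southcross, w=10) cum 150
  x=10 (Eastvale, w=80) cum 230
⇒ x* = 5
y-coordinate, sorted with cumulative weight:
  y=4 (Southcross, w=10) cum 10
  y=4 (Westmoor, w=40) cum 50
  y=9 (Eastvale, w=80) cum 130  ← median
  y=10 (Northgate, w=100) cum 230
⇒ y* = 9

(5, 9)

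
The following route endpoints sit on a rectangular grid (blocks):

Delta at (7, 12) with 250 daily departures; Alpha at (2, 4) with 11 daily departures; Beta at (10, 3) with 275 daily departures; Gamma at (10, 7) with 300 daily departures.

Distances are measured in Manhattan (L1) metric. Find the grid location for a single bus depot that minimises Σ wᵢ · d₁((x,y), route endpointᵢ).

(10, 7)

Manhattan distance separates: Σwᵢ(|x−xᵢ|+|y−yᵢ|) = Σwᵢ|x−xᵢ| + Σwᵢ|y−yᵢ|, so x and y are optimised independently as 1-D weighted medians.
Total weight W = 836; half = 418.
x-coordinate, sorted with cumulative weight:
  x=2 (Alpha, w=11) cum 11
  x=7 (Delta, w=250) cum 261
  x=10 (Beta, w=275) cum 536  ← median
  x=10 (Gamma, w=300) cum 836
⇒ x* = 10
y-coordinate, sorted with cumulative weight:
  y=3 (Beta, w=275) cum 275
  y=4 (Alpha, w=11) cum 286
  y=7 (Gamma, w=300) cum 586  ← median
  y=12 (Delta, w=250) cum 836
⇒ y* = 7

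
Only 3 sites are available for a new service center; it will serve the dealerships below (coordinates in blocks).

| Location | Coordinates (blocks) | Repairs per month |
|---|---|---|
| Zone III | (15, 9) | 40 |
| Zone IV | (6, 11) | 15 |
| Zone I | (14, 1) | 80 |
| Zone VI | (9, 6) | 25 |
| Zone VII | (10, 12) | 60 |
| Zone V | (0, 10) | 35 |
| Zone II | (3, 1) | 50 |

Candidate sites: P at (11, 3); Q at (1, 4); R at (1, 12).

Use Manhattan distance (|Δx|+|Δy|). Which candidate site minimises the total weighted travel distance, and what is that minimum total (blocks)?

Total weighted distance at each candidate:
  P (11, 3): total = 2850
  Q (1, 4): total = 3985
  R (1, 12): total = 4335
Minimum is at P with total 2850 blocks.

P, total 2850 blocks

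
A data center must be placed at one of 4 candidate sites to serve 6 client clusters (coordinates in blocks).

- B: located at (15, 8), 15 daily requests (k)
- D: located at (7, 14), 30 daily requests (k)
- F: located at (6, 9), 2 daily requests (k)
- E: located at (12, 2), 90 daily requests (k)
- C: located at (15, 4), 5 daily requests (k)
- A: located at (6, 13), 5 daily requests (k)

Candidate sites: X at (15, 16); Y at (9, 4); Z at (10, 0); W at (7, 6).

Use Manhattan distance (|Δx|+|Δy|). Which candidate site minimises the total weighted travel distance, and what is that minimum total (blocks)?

Y, total 1066 blocks

Total weighted distance at each candidate:
  X (15, 16): total = 2102
  Y (9, 4): total = 1066
  Z (10, 0): total = 1221
  W (7, 6): total = 1298
Minimum is at Y with total 1066 blocks.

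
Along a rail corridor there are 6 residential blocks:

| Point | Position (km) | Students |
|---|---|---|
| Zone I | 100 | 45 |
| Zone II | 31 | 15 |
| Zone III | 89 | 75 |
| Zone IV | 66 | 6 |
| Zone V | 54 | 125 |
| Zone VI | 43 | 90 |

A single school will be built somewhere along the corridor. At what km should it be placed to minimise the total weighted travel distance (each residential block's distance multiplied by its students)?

x = 54

For a sum of weighted absolute distances on a line, the optimum is the weighted median (not the mean). Total weight W = 356; half-weight = 178.
Sort by position and accumulate weight:
  km 31 (Zone II, w=15) → cum 15
  km 43 (Zone VI, w=90) → cum 105
  km 54 (Zone V, w=125) → cum 230  ≥ 178 → median here
  km 66 (Zone IV, w=6) → cum 236
  km 89 (Zone III, w=75) → cum 311
  km 100 (Zone I, w=45) → cum 356
Optimal location: km 54.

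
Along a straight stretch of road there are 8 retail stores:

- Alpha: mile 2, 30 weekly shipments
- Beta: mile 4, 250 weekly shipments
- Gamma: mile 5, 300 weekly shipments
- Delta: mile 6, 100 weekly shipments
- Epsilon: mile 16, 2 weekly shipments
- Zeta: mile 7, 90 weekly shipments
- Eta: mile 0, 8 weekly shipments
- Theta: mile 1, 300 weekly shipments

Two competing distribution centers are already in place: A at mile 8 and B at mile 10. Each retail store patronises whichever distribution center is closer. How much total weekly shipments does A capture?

The indifferent point is the midpoint (8+10)/2 = 9; retail stores left of it (closer to A at 8) go to A, those right go to B.
  Eta at 0 (w=8) → A
  Theta at 1 (w=300) → A
  Alpha at 2 (w=30) → A
  Beta at 4 (w=250) → A
  Gamma at 5 (w=300) → A
  Delta at 6 (w=100) → A
  Zeta at 7 (w=90) → A
  Epsilon at 16 (w=2) → B
A captures 1078; B captures 2.

1078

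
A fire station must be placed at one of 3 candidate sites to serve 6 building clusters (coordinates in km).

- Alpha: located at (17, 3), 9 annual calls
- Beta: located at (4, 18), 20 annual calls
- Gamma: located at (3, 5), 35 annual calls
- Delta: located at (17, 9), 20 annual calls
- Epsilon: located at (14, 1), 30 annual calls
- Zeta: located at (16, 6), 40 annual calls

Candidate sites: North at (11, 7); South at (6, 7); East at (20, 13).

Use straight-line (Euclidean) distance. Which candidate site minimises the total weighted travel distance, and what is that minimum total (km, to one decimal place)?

North, total 1146.0 km

Total weighted distance at each candidate:
  North (11, 7): total = 1146.0
  South (6, 7): total = 1380.7
  East (20, 13): total = 1911.8
Minimum is at North with total 1146.0 km.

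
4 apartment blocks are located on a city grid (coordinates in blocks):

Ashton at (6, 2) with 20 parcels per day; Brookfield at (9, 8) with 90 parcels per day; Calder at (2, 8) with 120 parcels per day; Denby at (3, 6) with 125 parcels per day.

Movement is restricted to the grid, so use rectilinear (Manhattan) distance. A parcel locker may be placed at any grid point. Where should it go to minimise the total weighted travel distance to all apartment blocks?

Manhattan distance separates: Σwᵢ(|x−xᵢ|+|y−yᵢ|) = Σwᵢ|x−xᵢ| + Σwᵢ|y−yᵢ|, so x and y are optimised independently as 1-D weighted medians.
Total weight W = 355; half = 177.5.
x-coordinate, sorted with cumulative weight:
  x=2 (Calder, w=120) cum 120
  x=3 (Denby, w=125) cum 245  ← median
  x=6 (Ashton, w=20) cum 265
  x=9 (Brookfield, w=90) cum 355
⇒ x* = 3
y-coordinate, sorted with cumulative weight:
  y=2 (Ashton, w=20) cum 20
  y=6 (Denby, w=125) cum 145
  y=8 (Brookfield, w=90) cum 235  ← median
  y=8 (Calder, w=120) cum 355
⇒ y* = 8

(3, 8)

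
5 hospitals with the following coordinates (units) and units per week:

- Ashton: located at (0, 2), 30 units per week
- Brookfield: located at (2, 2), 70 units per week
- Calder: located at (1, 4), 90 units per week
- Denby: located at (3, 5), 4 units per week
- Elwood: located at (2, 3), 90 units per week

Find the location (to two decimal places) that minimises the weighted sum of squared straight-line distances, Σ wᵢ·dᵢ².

(1.49, 2.99)

The minimiser of Σwᵢ‖p−pᵢ‖² is the weighted centroid p* = (Σwᵢpᵢ)/(Σwᵢ).
Σwᵢ = 284.
Σwᵢxᵢ = 30·0 + 70·2 + 90·1 + 4·3 + 90·2 = 422.
Σwᵢyᵢ = 30·2 + 70·2 + 90·4 + 4·5 + 90·3 = 850.
x* = 422/284 = 1.49, y* = 850/284 = 2.99.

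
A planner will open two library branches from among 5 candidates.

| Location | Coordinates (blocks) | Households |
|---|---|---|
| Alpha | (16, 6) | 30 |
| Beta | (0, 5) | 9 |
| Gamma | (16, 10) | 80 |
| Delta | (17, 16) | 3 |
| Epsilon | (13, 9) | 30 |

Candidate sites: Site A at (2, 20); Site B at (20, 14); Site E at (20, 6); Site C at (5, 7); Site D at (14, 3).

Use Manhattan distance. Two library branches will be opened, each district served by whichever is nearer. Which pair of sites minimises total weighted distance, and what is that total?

{Site E, Site D}, total 1153

Evaluate every pair (each demand assigned to the nearer of the two):
  {Site E, Site D}: total = 1153
  {Site B, Site D}: total = 1159
  {Site E, Site C}: total = 1162
  {Site C, Site D}: total = 1191
  {Site A, Site E}: total = 1252
  {Site B, Site E}: total = 1264
  {Site A, Site D}: total = 1272
  {Site B, Site C}: total = 1378
  {Site A, Site B}: total = 1528
  {Site A, Site C}: total = 1900
Best pair: {Site E, Site D} with total 1153.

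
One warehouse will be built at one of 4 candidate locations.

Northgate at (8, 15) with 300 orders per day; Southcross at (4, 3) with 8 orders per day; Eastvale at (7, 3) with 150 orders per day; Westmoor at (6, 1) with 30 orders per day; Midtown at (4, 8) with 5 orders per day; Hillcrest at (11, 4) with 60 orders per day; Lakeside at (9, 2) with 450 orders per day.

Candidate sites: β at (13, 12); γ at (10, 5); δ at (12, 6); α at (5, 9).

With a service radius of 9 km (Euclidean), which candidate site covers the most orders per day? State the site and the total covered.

Coverage radius r = 9 km; a point is covered iff (Δx)²+(Δy)² ≤ 9² = 81.
  β (13, 12): covers {Northgate, Hillcrest} → 360
  γ (10, 5): covers {Southcross, Eastvale, Westmoor, Midtown, Hillcrest, Lakeside} → 703
  δ (12, 6): covers {Southcross, Eastvale, Westmoor, Midtown, Hillcrest, Lakeside} → 703
  α (5, 9): covers {Northgate, Southcross, Eastvale, Westmoor, Midtown, Hillcrest, Lakeside} → 1003
Maximum coverage at α: 1003 orders per day.

α, covering 1003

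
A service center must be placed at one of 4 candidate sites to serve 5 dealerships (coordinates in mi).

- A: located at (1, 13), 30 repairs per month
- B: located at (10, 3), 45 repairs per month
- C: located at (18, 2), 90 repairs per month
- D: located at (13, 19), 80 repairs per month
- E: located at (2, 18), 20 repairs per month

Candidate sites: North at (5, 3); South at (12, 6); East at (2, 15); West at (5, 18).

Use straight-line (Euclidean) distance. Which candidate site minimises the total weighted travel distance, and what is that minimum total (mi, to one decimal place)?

Total weighted distance at each candidate:
  North (5, 3): total = 3458.6
  South (12, 6): total = 2557.9
  East (2, 15): total = 3567.9
  West (5, 18): total = 3464.0
Minimum is at South with total 2557.9 mi.

South, total 2557.9 mi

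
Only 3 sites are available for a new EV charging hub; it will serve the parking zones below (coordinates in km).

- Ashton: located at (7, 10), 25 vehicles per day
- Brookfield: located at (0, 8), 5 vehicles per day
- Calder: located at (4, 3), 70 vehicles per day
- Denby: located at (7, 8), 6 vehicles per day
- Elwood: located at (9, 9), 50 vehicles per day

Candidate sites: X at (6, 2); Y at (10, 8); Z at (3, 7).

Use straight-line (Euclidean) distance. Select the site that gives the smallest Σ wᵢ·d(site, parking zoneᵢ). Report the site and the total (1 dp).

Total weighted distance at each candidate:
  X (6, 2): total = 817.8
  Y (10, 8): total = 775.6
  Z (3, 7): total = 770.4
Minimum is at Z with total 770.4 km.

Z, total 770.4 km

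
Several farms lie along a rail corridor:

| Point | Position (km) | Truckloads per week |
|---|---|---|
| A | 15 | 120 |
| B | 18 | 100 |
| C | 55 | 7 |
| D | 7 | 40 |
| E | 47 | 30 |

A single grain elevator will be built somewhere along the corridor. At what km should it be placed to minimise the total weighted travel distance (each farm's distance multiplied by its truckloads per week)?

x = 15

For a sum of weighted absolute distances on a line, the optimum is the weighted median (not the mean). Total weight W = 297; half-weight = 148.5.
Sort by position and accumulate weight:
  km 7 (D, w=40) → cum 40
  km 15 (A, w=120) → cum 160  ≥ 148.5 → median here
  km 18 (B, w=100) → cum 260
  km 47 (E, w=30) → cum 290
  km 55 (C, w=7) → cum 297
Optimal location: km 15.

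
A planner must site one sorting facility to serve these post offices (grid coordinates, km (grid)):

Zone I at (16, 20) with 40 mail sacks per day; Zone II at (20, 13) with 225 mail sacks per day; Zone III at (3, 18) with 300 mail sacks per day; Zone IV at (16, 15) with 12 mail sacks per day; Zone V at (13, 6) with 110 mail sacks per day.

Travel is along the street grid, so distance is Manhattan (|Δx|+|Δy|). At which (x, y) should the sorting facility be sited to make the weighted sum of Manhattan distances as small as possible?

(13, 15)

Manhattan distance separates: Σwᵢ(|x−xᵢ|+|y−yᵢ|) = Σwᵢ|x−xᵢ| + Σwᵢ|y−yᵢ|, so x and y are optimised independently as 1-D weighted medians.
Total weight W = 687; half = 343.5.
x-coordinate, sorted with cumulative weight:
  x=3 (Zone III, w=300) cum 300
  x=13 (Zone V, w=110) cum 410  ← median
  x=16 (Zone I, w=40) cum 450
  x=16 (Zone IV, w=12) cum 462
  x=20 (Zone II, w=225) cum 687
⇒ x* = 13
y-coordinate, sorted with cumulative weight:
  y=6 (Zone V, w=110) cum 110
  y=13 (Zone II, w=225) cum 335
  y=15 (Zone IV, w=12) cum 347  ← median
  y=18 (Zone III, w=300) cum 647
  y=20 (Zone I, w=40) cum 687
⇒ y* = 15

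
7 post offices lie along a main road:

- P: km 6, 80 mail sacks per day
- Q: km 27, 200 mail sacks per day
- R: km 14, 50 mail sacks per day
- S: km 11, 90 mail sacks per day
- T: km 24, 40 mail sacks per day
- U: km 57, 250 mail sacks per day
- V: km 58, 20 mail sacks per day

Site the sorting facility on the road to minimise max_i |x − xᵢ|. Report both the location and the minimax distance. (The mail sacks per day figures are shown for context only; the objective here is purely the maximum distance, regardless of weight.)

The 1-center on a line is the midpoint of the two extreme points: leftmost at 6, rightmost at 58.
Optimal location = (6 + 58)/2 = 32; maximum distance = (58 − 6)/2 = 26.

location 32, max distance 26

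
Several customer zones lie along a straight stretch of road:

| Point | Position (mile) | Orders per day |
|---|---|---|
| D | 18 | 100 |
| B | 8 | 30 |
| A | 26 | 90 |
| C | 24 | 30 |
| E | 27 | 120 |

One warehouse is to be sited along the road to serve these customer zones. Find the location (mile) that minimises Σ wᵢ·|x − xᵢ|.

x = 26

For a sum of weighted absolute distances on a line, the optimum is the weighted median (not the mean). Total weight W = 370; half-weight = 185.
Sort by position and accumulate weight:
  mile 8 (B, w=30) → cum 30
  mile 18 (D, w=100) → cum 130
  mile 24 (C, w=30) → cum 160
  mile 26 (A, w=90) → cum 250  ≥ 185 → median here
  mile 27 (E, w=120) → cum 370
Optimal location: mile 26.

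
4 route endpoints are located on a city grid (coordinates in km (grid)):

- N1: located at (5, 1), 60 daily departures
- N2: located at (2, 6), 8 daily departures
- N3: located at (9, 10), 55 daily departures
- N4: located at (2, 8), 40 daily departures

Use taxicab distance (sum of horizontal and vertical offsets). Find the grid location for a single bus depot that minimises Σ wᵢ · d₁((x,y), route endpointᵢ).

Manhattan distance separates: Σwᵢ(|x−xᵢ|+|y−yᵢ|) = Σwᵢ|x−xᵢ| + Σwᵢ|y−yᵢ|, so x and y are optimised independently as 1-D weighted medians.
Total weight W = 163; half = 81.5.
x-coordinate, sorted with cumulative weight:
  x=2 (N2, w=8) cum 8
  x=2 (N4, w=40) cum 48
  x=5 (N1, w=60) cum 108  ← median
  x=9 (N3, w=55) cum 163
⇒ x* = 5
y-coordinate, sorted with cumulative weight:
  y=1 (N1, w=60) cum 60
  y=6 (N2, w=8) cum 68
  y=8 (N4, w=40) cum 108  ← median
  y=10 (N3, w=55) cum 163
⇒ y* = 8

(5, 8)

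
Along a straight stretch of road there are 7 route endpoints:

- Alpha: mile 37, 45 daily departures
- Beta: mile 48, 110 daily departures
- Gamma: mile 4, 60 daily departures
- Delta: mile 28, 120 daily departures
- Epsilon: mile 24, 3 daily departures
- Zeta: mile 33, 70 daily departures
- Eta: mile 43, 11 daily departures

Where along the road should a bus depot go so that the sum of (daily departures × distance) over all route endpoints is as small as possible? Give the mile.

x = 33

For a sum of weighted absolute distances on a line, the optimum is the weighted median (not the mean). Total weight W = 419; half-weight = 209.5.
Sort by position and accumulate weight:
  mile 4 (Gamma, w=60) → cum 60
  mile 24 (Epsilon, w=3) → cum 63
  mile 28 (Delta, w=120) → cum 183
  mile 33 (Zeta, w=70) → cum 253  ≥ 209.5 → median here
  mile 37 (Alpha, w=45) → cum 298
  mile 43 (Eta, w=11) → cum 309
  mile 48 (Beta, w=110) → cum 419
Optimal location: mile 33.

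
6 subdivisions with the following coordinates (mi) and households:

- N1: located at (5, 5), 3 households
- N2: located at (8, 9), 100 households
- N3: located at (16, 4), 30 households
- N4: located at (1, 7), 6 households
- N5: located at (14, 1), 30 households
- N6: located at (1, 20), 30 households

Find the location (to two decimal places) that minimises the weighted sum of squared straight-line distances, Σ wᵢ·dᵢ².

The minimiser of Σwᵢ‖p−pᵢ‖² is the weighted centroid p* = (Σwᵢpᵢ)/(Σwᵢ).
Σwᵢ = 199.
Σwᵢxᵢ = 3·5 + 100·8 + 30·16 + 6·1 + 30·14 + 30·1 = 1751.
Σwᵢyᵢ = 3·5 + 100·9 + 30·4 + 6·7 + 30·1 + 30·20 = 1707.
x* = 1751/199 = 8.80, y* = 1707/199 = 8.58.

(8.80, 8.58)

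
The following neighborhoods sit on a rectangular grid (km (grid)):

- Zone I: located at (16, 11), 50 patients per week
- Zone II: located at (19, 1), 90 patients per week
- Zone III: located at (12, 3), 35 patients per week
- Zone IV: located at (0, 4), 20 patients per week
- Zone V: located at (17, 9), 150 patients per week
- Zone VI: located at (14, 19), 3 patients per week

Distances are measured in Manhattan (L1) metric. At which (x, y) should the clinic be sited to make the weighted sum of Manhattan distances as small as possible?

Manhattan distance separates: Σwᵢ(|x−xᵢ|+|y−yᵢ|) = Σwᵢ|x−xᵢ| + Σwᵢ|y−yᵢ|, so x and y are optimised independently as 1-D weighted medians.
Total weight W = 348; half = 174.
x-coordinate, sorted with cumulative weight:
  x=0 (Zone IV, w=20) cum 20
  x=12 (Zone III, w=35) cum 55
  x=14 (Zone VI, w=3) cum 58
  x=16 (Zone I, w=50) cum 108
  x=17 (Zone V, w=150) cum 258  ← median
  x=19 (Zone II, w=90) cum 348
⇒ x* = 17
y-coordinate, sorted with cumulative weight:
  y=1 (Zone II, w=90) cum 90
  y=3 (Zone III, w=35) cum 125
  y=4 (Zone IV, w=20) cum 145
  y=9 (Zone V, w=150) cum 295  ← median
  y=11 (Zone I, w=50) cum 345
  y=19 (Zone VI, w=3) cum 348
⇒ y* = 9

(17, 9)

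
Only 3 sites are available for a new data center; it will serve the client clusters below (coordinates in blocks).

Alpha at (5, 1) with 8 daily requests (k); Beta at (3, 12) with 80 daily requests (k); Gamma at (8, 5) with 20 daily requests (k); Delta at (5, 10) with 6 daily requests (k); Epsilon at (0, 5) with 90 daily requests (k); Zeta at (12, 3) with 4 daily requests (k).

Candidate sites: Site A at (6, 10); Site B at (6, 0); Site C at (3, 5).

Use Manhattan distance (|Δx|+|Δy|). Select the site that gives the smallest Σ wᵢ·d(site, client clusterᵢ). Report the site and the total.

Total weighted distance at each candidate:
  Site A (6, 10): total = 1668
  Site B (6, 0): total = 2448
  Site C (3, 5): total = 1064
Minimum is at Site C with total 1064 blocks.

Site C, total 1064 blocks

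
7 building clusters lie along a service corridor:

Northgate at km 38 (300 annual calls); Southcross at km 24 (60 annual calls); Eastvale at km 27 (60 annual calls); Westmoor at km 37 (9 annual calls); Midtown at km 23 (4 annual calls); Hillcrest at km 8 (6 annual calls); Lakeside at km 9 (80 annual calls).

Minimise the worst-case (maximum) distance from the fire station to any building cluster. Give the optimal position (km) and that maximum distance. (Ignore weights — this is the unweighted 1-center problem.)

location 23, max distance 15

The 1-center on a line is the midpoint of the two extreme points: leftmost at 8, rightmost at 38.
Optimal location = (8 + 38)/2 = 23; maximum distance = (38 − 8)/2 = 15.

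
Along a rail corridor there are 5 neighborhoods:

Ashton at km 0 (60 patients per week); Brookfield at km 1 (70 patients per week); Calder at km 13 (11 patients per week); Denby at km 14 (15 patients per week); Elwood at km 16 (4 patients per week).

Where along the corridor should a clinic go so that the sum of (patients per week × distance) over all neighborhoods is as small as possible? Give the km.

For a sum of weighted absolute distances on a line, the optimum is the weighted median (not the mean). Total weight W = 160; half-weight = 80.
Sort by position and accumulate weight:
  km 0 (Ashton, w=60) → cum 60
  km 1 (Brookfield, w=70) → cum 130  ≥ 80 → median here
  km 13 (Calder, w=11) → cum 141
  km 14 (Denby, w=15) → cum 156
  km 16 (Elwood, w=4) → cum 160
Optimal location: km 1.

x = 1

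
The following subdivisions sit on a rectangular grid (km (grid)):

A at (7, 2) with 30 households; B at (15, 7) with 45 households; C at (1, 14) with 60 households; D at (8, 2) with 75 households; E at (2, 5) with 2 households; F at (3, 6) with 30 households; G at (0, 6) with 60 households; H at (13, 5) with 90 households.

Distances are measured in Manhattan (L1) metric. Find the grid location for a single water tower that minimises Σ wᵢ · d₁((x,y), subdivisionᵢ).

(8, 5)

Manhattan distance separates: Σwᵢ(|x−xᵢ|+|y−yᵢ|) = Σwᵢ|x−xᵢ| + Σwᵢ|y−yᵢ|, so x and y are optimised independently as 1-D weighted medians.
Total weight W = 392; half = 196.
x-coordinate, sorted with cumulative weight:
  x=0 (G, w=60) cum 60
  x=1 (C, w=60) cum 120
  x=2 (E, w=2) cum 122
  x=3 (F, w=30) cum 152
  x=7 (A, w=30) cum 182
  x=8 (D, w=75) cum 257  ← median
  x=13 (H, w=90) cum 347
  x=15 (B, w=45) cum 392
⇒ x* = 8
y-coordinate, sorted with cumulative weight:
  y=2 (A, w=30) cum 30
  y=2 (D, w=75) cum 105
  y=5 (E, w=2) cum 107
  y=5 (H, w=90) cum 197  ← median
  y=6 (F, w=30) cum 227
  y=6 (G, w=60) cum 287
  y=7 (B, w=45) cum 332
  y=14 (C, w=60) cum 392
⇒ y* = 5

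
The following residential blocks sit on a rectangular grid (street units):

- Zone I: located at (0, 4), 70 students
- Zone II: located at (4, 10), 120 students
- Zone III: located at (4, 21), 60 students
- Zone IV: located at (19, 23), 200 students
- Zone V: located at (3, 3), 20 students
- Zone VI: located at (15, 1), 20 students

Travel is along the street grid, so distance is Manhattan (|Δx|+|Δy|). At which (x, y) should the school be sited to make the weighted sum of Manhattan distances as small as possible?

Manhattan distance separates: Σwᵢ(|x−xᵢ|+|y−yᵢ|) = Σwᵢ|x−xᵢ| + Σwᵢ|y−yᵢ|, so x and y are optimised independently as 1-D weighted medians.
Total weight W = 490; half = 245.
x-coordinate, sorted with cumulative weight:
  x=0 (Zone I, w=70) cum 70
  x=3 (Zone V, w=20) cum 90
  x=4 (Zone II, w=120) cum 210
  x=4 (Zone III, w=60) cum 270  ← median
  x=15 (Zone VI, w=20) cum 290
  x=19 (Zone IV, w=200) cum 490
⇒ x* = 4
y-coordinate, sorted with cumulative weight:
  y=1 (Zone VI, w=20) cum 20
  y=3 (Zone V, w=20) cum 40
  y=4 (Zone I, w=70) cum 110
  y=10 (Zone II, w=120) cum 230
  y=21 (Zone III, w=60) cum 290  ← median
  y=23 (Zone IV, w=200) cum 490
⇒ y* = 21

(4, 21)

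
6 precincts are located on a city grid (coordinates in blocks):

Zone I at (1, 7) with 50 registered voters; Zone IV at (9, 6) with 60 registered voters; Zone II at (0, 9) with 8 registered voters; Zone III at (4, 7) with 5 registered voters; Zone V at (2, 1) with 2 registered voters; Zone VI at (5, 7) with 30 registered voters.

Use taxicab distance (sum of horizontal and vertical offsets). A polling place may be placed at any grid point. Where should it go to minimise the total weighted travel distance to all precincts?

Manhattan distance separates: Σwᵢ(|x−xᵢ|+|y−yᵢ|) = Σwᵢ|x−xᵢ| + Σwᵢ|y−yᵢ|, so x and y are optimised independently as 1-D weighted medians.
Total weight W = 155; half = 77.5.
x-coordinate, sorted with cumulative weight:
  x=0 (Zone II, w=8) cum 8
  x=1 (Zone I, w=50) cum 58
  x=2 (Zone V, w=2) cum 60
  x=4 (Zone III, w=5) cum 65
  x=5 (Zone VI, w=30) cum 95  ← median
  x=9 (Zone IV, w=60) cum 155
⇒ x* = 5
y-coordinate, sorted with cumulative weight:
  y=1 (Zone V, w=2) cum 2
  y=6 (Zone IV, w=60) cum 62
  y=7 (Zone I, w=50) cum 112  ← median
  y=7 (Zone III, w=5) cum 117
  y=7 (Zone VI, w=30) cum 147
  y=9 (Zone II, w=8) cum 155
⇒ y* = 7

(5, 7)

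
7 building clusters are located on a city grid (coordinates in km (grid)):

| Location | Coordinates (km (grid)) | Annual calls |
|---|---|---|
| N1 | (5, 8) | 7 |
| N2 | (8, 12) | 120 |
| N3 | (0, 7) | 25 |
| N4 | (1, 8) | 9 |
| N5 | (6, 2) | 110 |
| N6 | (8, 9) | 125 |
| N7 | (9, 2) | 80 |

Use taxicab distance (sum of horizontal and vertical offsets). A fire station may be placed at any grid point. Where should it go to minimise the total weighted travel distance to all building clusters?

Manhattan distance separates: Σwᵢ(|x−xᵢ|+|y−yᵢ|) = Σwᵢ|x−xᵢ| + Σwᵢ|y−yᵢ|, so x and y are optimised independently as 1-D weighted medians.
Total weight W = 476; half = 238.
x-coordinate, sorted with cumulative weight:
  x=0 (N3, w=25) cum 25
  x=1 (N4, w=9) cum 34
  x=5 (N1, w=7) cum 41
  x=6 (N5, w=110) cum 151
  x=8 (N2, w=120) cum 271  ← median
  x=8 (N6, w=125) cum 396
  x=9 (N7, w=80) cum 476
⇒ x* = 8
y-coordinate, sorted with cumulative weight:
  y=2 (N5, w=110) cum 110
  y=2 (N7, w=80) cum 190
  y=7 (N3, w=25) cum 215
  y=8 (N1, w=7) cum 222
  y=8 (N4, w=9) cum 231
  y=9 (N6, w=125) cum 356  ← median
  y=12 (N2, w=120) cum 476
⇒ y* = 9

(8, 9)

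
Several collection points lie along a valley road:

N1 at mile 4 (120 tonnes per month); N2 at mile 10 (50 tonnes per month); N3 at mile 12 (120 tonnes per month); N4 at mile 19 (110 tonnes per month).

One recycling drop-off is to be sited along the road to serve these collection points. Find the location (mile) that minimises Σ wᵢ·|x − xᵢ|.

x = 12

For a sum of weighted absolute distances on a line, the optimum is the weighted median (not the mean). Total weight W = 400; half-weight = 200.
Sort by position and accumulate weight:
  mile 4 (N1, w=120) → cum 120
  mile 10 (N2, w=50) → cum 170
  mile 12 (N3, w=120) → cum 290  ≥ 200 → median here
  mile 19 (N4, w=110) → cum 400
Optimal location: mile 12.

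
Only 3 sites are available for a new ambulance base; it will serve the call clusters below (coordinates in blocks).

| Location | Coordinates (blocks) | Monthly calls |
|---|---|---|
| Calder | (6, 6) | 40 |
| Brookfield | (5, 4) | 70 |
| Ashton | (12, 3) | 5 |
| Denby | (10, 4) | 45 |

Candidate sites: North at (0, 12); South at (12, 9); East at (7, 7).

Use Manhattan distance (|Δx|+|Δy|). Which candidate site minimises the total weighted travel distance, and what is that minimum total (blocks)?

Total weighted distance at each candidate:
  North (0, 12): total = 2305
  South (12, 9): total = 1545
  East (7, 7): total = 745
Minimum is at East with total 745 blocks.

East, total 745 blocks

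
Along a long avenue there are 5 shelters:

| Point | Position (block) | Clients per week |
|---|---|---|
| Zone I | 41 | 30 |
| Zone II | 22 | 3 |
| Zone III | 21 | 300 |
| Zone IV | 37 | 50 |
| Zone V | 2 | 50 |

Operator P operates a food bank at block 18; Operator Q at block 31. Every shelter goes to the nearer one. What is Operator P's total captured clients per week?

The indifferent point is the midpoint (18+31)/2 = 24.5; shelters left of it (closer to Operator P at 18) go to Operator P, those right go to Operator Q.
  Zone V at 2 (w=50) → Operator P
  Zone III at 21 (w=300) → Operator P
  Zone II at 22 (w=3) → Operator P
  Zone IV at 37 (w=50) → Operator Q
  Zone I at 41 (w=30) → Operator Q
Operator P captures 353; Operator Q captures 80.

353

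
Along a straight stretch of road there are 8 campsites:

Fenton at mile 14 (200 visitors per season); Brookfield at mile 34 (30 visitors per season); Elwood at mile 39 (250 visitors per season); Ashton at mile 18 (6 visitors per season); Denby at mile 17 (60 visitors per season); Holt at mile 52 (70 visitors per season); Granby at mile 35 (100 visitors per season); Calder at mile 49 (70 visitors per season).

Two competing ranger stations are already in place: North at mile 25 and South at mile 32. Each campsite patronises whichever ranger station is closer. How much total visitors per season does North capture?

266

The indifferent point is the midpoint (25+32)/2 = 28.5; campsites left of it (closer to North at 25) go to North, those right go to South.
  Fenton at 14 (w=200) → North
  Denby at 17 (w=60) → North
  Ashton at 18 (w=6) → North
  Brookfield at 34 (w=30) → South
  Granby at 35 (w=100) → South
  Elwood at 39 (w=250) → South
  Calder at 49 (w=70) → South
  Holt at 52 (w=70) → South
North captures 266; South captures 520.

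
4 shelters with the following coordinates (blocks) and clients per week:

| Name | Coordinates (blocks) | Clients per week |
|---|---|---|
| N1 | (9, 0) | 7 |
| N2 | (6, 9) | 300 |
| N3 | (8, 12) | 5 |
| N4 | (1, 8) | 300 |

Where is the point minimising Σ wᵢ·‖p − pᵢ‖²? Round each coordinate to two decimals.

The minimiser of Σwᵢ‖p−pᵢ‖² is the weighted centroid p* = (Σwᵢpᵢ)/(Σwᵢ).
Σwᵢ = 612.
Σwᵢxᵢ = 7·9 + 300·6 + 5·8 + 300·1 = 2203.
Σwᵢyᵢ = 7·0 + 300·9 + 5·12 + 300·8 = 5160.
x* = 2203/612 = 3.60, y* = 5160/612 = 8.43.

(3.60, 8.43)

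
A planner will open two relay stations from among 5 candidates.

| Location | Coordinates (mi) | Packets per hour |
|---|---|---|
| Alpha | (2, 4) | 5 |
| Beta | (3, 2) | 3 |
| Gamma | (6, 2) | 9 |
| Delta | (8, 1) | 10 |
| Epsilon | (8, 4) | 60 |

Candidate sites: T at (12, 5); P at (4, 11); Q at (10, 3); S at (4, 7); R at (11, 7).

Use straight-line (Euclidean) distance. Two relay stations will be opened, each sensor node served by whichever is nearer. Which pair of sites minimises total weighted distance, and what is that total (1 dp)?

{Q, S}, total 232.9

Evaluate every pair (each demand assigned to the nearer of the two):
  {Q, S}: total = 232.9
  {P, Q}: total = 257.2
  {T, Q}: total = 261.1
  {Q, R}: total = 261.1
  {T, S}: total = 385.7
  {S, R}: total = 403.4
  {T, P}: total = 427.9
  {T, R}: total = 440.1
  {P, R}: total = 448.8
  {P, S}: total = 453.9
Best pair: {Q, S} with total 232.9.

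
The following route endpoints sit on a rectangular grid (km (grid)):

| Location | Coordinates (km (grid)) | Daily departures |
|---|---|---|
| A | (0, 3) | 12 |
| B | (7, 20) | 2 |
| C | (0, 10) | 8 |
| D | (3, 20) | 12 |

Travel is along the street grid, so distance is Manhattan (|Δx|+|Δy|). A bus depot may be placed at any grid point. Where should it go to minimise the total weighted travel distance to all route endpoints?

Manhattan distance separates: Σwᵢ(|x−xᵢ|+|y−yᵢ|) = Σwᵢ|x−xᵢ| + Σwᵢ|y−yᵢ|, so x and y are optimised independently as 1-D weighted medians.
Total weight W = 34; half = 17.
x-coordinate, sorted with cumulative weight:
  x=0 (A, w=12) cum 12
  x=0 (C, w=8) cum 20  ← median
  x=3 (D, w=12) cum 32
  x=7 (B, w=2) cum 34
⇒ x* = 0
y-coordinate, sorted with cumulative weight:
  y=3 (A, w=12) cum 12
  y=10 (C, w=8) cum 20  ← median
  y=20 (B, w=2) cum 22
  y=20 (D, w=12) cum 34
⇒ y* = 10

(0, 10)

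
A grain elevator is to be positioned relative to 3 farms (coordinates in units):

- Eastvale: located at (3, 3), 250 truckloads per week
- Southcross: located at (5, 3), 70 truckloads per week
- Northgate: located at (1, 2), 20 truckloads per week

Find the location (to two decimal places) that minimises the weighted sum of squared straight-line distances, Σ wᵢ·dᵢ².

The minimiser of Σwᵢ‖p−pᵢ‖² is the weighted centroid p* = (Σwᵢpᵢ)/(Σwᵢ).
Σwᵢ = 340.
Σwᵢxᵢ = 250·3 + 70·5 + 20·1 = 1120.
Σwᵢyᵢ = 250·3 + 70·3 + 20·2 = 1000.
x* = 1120/340 = 3.29, y* = 1000/340 = 2.94.

(3.29, 2.94)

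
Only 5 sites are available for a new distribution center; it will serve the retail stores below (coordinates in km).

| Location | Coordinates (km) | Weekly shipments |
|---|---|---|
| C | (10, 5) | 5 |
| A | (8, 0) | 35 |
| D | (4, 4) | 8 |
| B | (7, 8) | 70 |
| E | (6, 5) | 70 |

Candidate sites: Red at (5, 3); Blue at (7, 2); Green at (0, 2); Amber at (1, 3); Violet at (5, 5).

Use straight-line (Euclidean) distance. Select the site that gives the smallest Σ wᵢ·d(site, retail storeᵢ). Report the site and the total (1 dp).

Total weighted distance at each candidate:
  Red (5, 3): total = 720.2
  Blue (7, 2): total = 769.7
  Green (0, 2): total = 1491.5
  Amber (1, 3): total = 1261.6
  Violet (5, 5): total = 562.8
Minimum is at Violet with total 562.8 km.

Violet, total 562.8 km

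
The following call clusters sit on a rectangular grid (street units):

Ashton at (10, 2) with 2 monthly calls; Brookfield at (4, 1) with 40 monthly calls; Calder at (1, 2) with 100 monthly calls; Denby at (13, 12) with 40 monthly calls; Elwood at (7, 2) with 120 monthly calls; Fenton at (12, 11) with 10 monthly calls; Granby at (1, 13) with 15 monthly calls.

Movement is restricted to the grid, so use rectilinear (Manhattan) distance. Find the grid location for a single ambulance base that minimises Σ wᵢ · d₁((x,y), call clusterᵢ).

Manhattan distance separates: Σwᵢ(|x−xᵢ|+|y−yᵢ|) = Σwᵢ|x−xᵢ| + Σwᵢ|y−yᵢ|, so x and y are optimised independently as 1-D weighted medians.
Total weight W = 327; half = 163.5.
x-coordinate, sorted with cumulative weight:
  x=1 (Calder, w=100) cum 100
  x=1 (Granby, w=15) cum 115
  x=4 (Brookfield, w=40) cum 155
  x=7 (Elwood, w=120) cum 275  ← median
  x=10 (Ashton, w=2) cum 277
  x=12 (Fenton, w=10) cum 287
  x=13 (Denby, w=40) cum 327
⇒ x* = 7
y-coordinate, sorted with cumulative weight:
  y=1 (Brookfield, w=40) cum 40
  y=2 (Ashton, w=2) cum 42
  y=2 (Calder, w=100) cum 142
  y=2 (Elwood, w=120) cum 262  ← median
  y=11 (Fenton, w=10) cum 272
  y=12 (Denby, w=40) cum 312
  y=13 (Granby, w=15) cum 327
⇒ y* = 2

(7, 2)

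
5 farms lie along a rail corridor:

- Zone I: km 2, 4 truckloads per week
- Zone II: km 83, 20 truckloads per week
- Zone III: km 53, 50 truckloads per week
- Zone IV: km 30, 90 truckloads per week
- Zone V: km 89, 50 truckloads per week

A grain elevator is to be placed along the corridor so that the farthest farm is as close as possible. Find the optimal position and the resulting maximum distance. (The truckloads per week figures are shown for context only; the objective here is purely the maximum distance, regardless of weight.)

location 45.5, max distance 43.5

The 1-center on a line is the midpoint of the two extreme points: leftmost at 2, rightmost at 89.
Optimal location = (2 + 89)/2 = 45.5; maximum distance = (89 − 2)/2 = 43.5.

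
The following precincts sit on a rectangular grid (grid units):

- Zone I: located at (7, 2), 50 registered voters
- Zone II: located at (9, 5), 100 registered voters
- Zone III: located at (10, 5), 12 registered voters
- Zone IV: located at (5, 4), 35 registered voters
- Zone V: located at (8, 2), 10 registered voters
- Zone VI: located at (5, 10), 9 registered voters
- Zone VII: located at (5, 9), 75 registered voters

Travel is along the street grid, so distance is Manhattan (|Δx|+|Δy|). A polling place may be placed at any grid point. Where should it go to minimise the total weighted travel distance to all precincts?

Manhattan distance separates: Σwᵢ(|x−xᵢ|+|y−yᵢ|) = Σwᵢ|x−xᵢ| + Σwᵢ|y−yᵢ|, so x and y are optimised independently as 1-D weighted medians.
Total weight W = 291; half = 145.5.
x-coordinate, sorted with cumulative weight:
  x=5 (Zone IV, w=35) cum 35
  x=5 (Zone VI, w=9) cum 44
  x=5 (Zone VII, w=75) cum 119
  x=7 (Zone I, w=50) cum 169  ← median
  x=8 (Zone V, w=10) cum 179
  x=9 (Zone II, w=100) cum 279
  x=10 (Zone III, w=12) cum 291
⇒ x* = 7
y-coordinate, sorted with cumulative weight:
  y=2 (Zone I, w=50) cum 50
  y=2 (Zone V, w=10) cum 60
  y=4 (Zone IV, w=35) cum 95
  y=5 (Zone II, w=100) cum 195  ← median
  y=5 (Zone III, w=12) cum 207
  y=9 (Zone VII, w=75) cum 282
  y=10 (Zone VI, w=9) cum 291
⇒ y* = 5

(7, 5)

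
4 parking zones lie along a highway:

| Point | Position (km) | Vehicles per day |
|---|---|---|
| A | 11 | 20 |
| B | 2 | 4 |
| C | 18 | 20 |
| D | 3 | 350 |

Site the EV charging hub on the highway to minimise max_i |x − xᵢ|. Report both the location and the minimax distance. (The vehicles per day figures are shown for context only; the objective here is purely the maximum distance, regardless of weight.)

The 1-center on a line is the midpoint of the two extreme points: leftmost at 2, rightmost at 18.
Optimal location = (2 + 18)/2 = 10; maximum distance = (18 − 2)/2 = 8.

location 10, max distance 8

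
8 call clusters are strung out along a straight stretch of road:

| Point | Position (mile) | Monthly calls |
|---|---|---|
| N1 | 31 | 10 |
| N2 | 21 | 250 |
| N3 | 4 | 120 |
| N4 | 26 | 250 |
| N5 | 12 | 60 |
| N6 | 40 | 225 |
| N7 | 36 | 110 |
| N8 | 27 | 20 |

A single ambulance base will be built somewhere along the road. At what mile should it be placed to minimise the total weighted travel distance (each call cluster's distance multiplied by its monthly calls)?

For a sum of weighted absolute distances on a line, the optimum is the weighted median (not the mean). Total weight W = 1045; half-weight = 522.5.
Sort by position and accumulate weight:
  mile 4 (N3, w=120) → cum 120
  mile 12 (N5, w=60) → cum 180
  mile 21 (N2, w=250) → cum 430
  mile 26 (N4, w=250) → cum 680  ≥ 522.5 → median here
  mile 27 (N8, w=20) → cum 700
  mile 31 (N1, w=10) → cum 710
  mile 36 (N7, w=110) → cum 820
  mile 40 (N6, w=225) → cum 1045
Optimal location: mile 26.

x = 26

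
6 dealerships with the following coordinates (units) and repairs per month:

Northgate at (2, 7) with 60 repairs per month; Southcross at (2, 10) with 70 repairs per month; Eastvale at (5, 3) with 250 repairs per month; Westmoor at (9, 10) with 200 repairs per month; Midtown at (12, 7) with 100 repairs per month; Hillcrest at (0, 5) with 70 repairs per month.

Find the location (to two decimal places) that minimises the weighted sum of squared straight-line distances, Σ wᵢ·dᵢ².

The minimiser of Σwᵢ‖p−pᵢ‖² is the weighted centroid p* = (Σwᵢpᵢ)/(Σwᵢ).
Σwᵢ = 750.
Σwᵢxᵢ = 60·2 + 70·2 + 250·5 + 200·9 + 100·12 + 70·0 = 4510.
Σwᵢyᵢ = 60·7 + 70·10 + 250·3 + 200·10 + 100·7 + 70·5 = 4920.
x* = 4510/750 = 6.01, y* = 4920/750 = 6.56.

(6.01, 6.56)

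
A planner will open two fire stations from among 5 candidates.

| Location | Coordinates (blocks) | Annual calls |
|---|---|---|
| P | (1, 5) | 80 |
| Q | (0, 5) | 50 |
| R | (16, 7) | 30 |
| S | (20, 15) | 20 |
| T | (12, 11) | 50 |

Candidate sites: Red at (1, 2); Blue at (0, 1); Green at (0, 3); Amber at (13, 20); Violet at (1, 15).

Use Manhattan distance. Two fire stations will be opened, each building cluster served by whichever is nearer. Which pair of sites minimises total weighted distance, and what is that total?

{Green, Amber}, total 1560

Evaluate every pair (each demand assigned to the nearer of the two):
  {Green, Amber}: total = 1560
  {Red, Amber}: total = 1660
  {Blue, Amber}: total = 1820
  {Green, Violet}: total = 2070
  {Red, Violet}: total = 2170
  {Blue, Violet}: total = 2390
  {Amber, Violet}: total = 2570
  {Red, Green}: total = 2580
  {Blue, Green}: total = 2580
  {Red, Blue}: total = 2680
Best pair: {Green, Amber} with total 1560.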